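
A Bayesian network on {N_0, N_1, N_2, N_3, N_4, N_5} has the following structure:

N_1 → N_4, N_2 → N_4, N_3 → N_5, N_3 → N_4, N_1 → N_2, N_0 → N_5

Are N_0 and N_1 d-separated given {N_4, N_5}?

Enumerating the 2 paths from N_0 to N_1 and testing each for blocking by {N_4, N_5}:
  1. N_0 → N_5 ← N_3 → N_4 ← N_1 — N_5:collider[open]; N_3:fork[open]; N_4:collider[open] ⇒ active
  2. N_0 → N_5 ← N_3 → N_4 ← N_2 ← N_1 — N_5:collider[open]; N_3:fork[open]; N_4:collider[open]; N_2:chain[open] ⇒ active
At least one path is unblocked, so d-separation fails.

No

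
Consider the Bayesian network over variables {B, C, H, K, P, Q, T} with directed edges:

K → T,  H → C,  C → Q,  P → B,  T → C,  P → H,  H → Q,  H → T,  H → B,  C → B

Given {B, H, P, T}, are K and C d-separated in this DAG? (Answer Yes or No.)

We examine all 5 paths between K and C:
  1. K → T ← H ← P → B ← C — T:collider[open]; H:chain[blocks]; P:fork[blocks]; B:collider[open] ⇒ blocked
  2. K → T ← H → B ← C — T:collider[open]; H:fork[blocks]; B:collider[open] ⇒ blocked
  3. K → T ← H → Q ← C — T:collider[open]; H:fork[blocks]; Q:collider[blocks] ⇒ blocked
  4. K → T ← H → C — T:collider[open]; H:fork[blocks] ⇒ blocked
  5. K → T → C — T:chain[blocks] ⇒ blocked
Since every path is blocked, d-separation holds.

Yes — K and C are d-separated given {B, H, P, T}.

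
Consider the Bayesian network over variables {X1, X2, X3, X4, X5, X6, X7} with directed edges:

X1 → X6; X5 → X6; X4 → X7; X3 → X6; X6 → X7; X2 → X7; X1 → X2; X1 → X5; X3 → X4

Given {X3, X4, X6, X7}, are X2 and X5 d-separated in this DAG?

Enumerating the 6 paths from X2 to X5 and testing each for blocking by {X3, X4, X6, X7}:
Path 1: X2 → X7 ← X4 ← X3 → X6 ← X1 → X5
  X4 is a chain here and X4 is conditioned on, so the path is blocked at X4.
Path 2: X2 → X7 ← X4 ← X3 → X6 ← X5
  X4 is a chain here and X4 is conditioned on, so the path is blocked at X4.
Path 3: X2 → X7 ← X6 ← X1 → X5
  X6 is a chain here and X6 is conditioned on, so the path is blocked at X6.
Path 4: X2 → X7 ← X6 ← X5
  X6 is a chain here and X6 is conditioned on, so the path is blocked at X6.
Path 5: X2 ← X1 → X6 ← X5
  X1 is a fork and X1 is not conditioned on; X6 is a collider and X6 is conditioned on, which opens it — no node blocks this path, so it is active.
Path 6: X2 ← X1 → X5
  X1 is a fork and X1 is not conditioned on — no node blocks this path, so it is active.
Since the path X2 ← X1 → X6 ← X5 is active, X2 and X5 are not d-separated given {X3, X4, X6, X7}.

No — X2 and X5 are not d-separated given {X3, X4, X6, X7}.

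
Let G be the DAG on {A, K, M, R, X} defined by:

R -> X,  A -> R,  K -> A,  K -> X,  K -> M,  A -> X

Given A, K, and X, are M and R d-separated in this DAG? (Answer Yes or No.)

There are 4 undirected paths between M and R; checking each against the conditioning set {A, K, X}:
Path 1: M ← K → A → R
  K is a fork here and K is conditioned on, so the path is blocked at K.
Path 2: M ← K → A → X ← R
  K is a fork here and K is conditioned on, so the path is blocked at K.
Path 3: M ← K → X ← A → R
  K is a fork here and K is conditioned on, so the path is blocked at K.
Path 4: M ← K → X ← R
  K is a fork here and K is conditioned on, so the path is blocked at K.
All paths are blocked; M ⊥ R | {A, K, X} holds.

Yes — M and R are d-separated given {A, K, X}.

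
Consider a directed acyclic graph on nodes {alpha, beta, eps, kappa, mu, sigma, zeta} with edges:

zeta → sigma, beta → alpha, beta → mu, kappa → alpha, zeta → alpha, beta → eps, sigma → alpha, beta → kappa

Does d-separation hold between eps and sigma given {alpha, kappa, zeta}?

No — eps and sigma are not d-separated given {alpha, kappa, zeta}.

There are 4 undirected paths between eps and sigma; checking each against the conditioning set {alpha, kappa, zeta}:
Path 1: eps ← beta → alpha ← sigma
  beta is a fork and beta is not conditioned on; alpha is a collider and alpha is conditioned on, which opens it — no node blocks this path, so it is active.
Path 2: eps ← beta → alpha ← zeta → sigma
  zeta is a fork here and zeta is conditioned on, so the path is blocked at zeta.
Path 3: eps ← beta → kappa → alpha ← sigma
  kappa is a chain here and kappa is conditioned on, so the path is blocked at kappa.
Path 4: eps ← beta → kappa → alpha ← zeta → sigma
  kappa is a chain here and kappa is conditioned on, so the path is blocked at kappa.
Because an active path exists, eps and sigma are not d-separated.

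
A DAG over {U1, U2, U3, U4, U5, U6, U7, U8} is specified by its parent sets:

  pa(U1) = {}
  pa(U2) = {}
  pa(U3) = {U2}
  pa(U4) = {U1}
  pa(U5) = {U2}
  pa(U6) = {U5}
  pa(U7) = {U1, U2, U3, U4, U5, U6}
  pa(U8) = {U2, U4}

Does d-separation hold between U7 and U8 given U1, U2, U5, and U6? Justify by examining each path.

Enumerating the 6 paths from U7 to U8 and testing each for blocking by {U1, U2, U5, U6}:
  1. U7 ← U4 → U8 — U4:fork[open] ⇒ active
  2. U7 ← U3 ← U2 → U8 — U3:chain[open]; U2:fork[blocks] ⇒ blocked
  3. U7 ← U5 ← U2 → U8 — U5:chain[blocks]; U2:fork[blocks] ⇒ blocked
  4. U7 ← U2 → U8 — U2:fork[blocks] ⇒ blocked
  5. U7 ← U1 → U4 → U8 — U1:fork[blocks]; U4:chain[open] ⇒ blocked
  6. U7 ← U6 ← U5 ← U2 → U8 — U6:chain[blocks]; U5:chain[blocks]; U2:fork[blocks] ⇒ blocked
At least one path is unblocked, so d-separation fails.

No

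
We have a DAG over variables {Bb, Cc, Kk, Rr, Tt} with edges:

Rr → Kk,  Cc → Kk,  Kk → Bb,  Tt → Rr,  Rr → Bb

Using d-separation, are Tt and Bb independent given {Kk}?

No — Tt and Bb are not d-separated given {Kk}.

Enumerating the 2 paths from Tt to Bb and testing each for blocking by {Kk}:
Path 1: Tt → Rr → Bb
  Rr is a chain and Rr is not conditioned on — no node blocks this path, so it is active.
Path 2: Tt → Rr → Kk → Bb
  Kk is a chain here and Kk is conditioned on, so the path is blocked at Kk.
Because an active path exists, Tt and Bb are not d-separated.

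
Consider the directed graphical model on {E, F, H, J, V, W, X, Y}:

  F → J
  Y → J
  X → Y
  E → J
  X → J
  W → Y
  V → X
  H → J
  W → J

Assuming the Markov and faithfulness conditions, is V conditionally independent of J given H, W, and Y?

No

3 paths connect V and J; each must be blocked for d-separation to hold:
Path 1: V → X → Y ← W → J
  W is a fork here and W is conditioned on, so the path is blocked at W.
Path 2: V → X → Y → J
  Y is a chain here and Y is conditioned on, so the path is blocked at Y.
Path 3: V → X → J
  X is a chain and X is not conditioned on — no node blocks this path, so it is active.
Since the path V → X → J is active, V and J are not d-separated given {H, W, Y}.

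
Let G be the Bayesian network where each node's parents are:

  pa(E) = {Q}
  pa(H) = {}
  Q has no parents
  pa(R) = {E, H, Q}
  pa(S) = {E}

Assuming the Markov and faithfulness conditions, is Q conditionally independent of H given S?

2 paths connect Q and H; each must be blocked for d-separation to hold:
Path 1: Q → E → R ← H
  R is a collider here and neither R nor any of its descendants is conditioned on, so the collider stays closed — the path is blocked at R.
Path 2: Q → R ← H
  R is a collider here and neither R nor any of its descendants is conditioned on, so the collider stays closed — the path is blocked at R.
Since every path is blocked, d-separation holds.

Yes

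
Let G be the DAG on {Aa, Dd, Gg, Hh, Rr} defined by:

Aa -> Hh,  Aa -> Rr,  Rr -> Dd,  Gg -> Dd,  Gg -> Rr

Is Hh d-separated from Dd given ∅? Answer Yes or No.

No

2 paths connect Hh and Dd; each must be blocked for d-separation to hold:
  1. Hh ← Aa → Rr → Dd — Aa:fork[open]; Rr:chain[open] ⇒ active
  2. Hh ← Aa → Rr ← Gg → Dd — Aa:fork[open]; Rr:collider[blocks]; Gg:fork[open] ⇒ blocked
Since the path Hh ← Aa → Rr → Dd is active, Hh and Dd are not d-separated given ∅.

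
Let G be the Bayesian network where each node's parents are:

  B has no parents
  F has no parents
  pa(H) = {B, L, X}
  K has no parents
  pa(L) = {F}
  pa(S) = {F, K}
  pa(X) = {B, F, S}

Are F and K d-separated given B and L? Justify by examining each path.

Yes — F and K are d-separated given {B, L}.

Enumerating the 4 paths from F to K and testing each for blocking by {B, L}:
Path 1: F → X ← S ← K
  X is a collider here and neither X nor any of its descendants is conditioned on, so the collider stays closed — the path is blocked at X.
Path 2: F → L → H ← B → X ← S ← K
  L is a chain here and L is conditioned on, so the path is blocked at L.
Path 3: F → L → H ← X ← S ← K
  L is a chain here and L is conditioned on, so the path is blocked at L.
Path 4: F → S ← K
  S is a collider here and neither S nor any of its descendants is conditioned on, so the collider stays closed — the path is blocked at S.
Every path is blocked, so F and K are d-separated given {B, L}.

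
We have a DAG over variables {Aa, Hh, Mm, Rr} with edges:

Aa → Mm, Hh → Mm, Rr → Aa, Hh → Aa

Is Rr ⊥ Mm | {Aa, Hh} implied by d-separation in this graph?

There are 2 undirected paths between Rr and Mm; checking each against the conditioning set {Aa, Hh}:
Path 1: Rr → Aa ← Hh → Mm
  Hh is a fork here and Hh is conditioned on, so the path is blocked at Hh.
Path 2: Rr → Aa → Mm
  Aa is a chain here and Aa is conditioned on, so the path is blocked at Aa.
Since every path is blocked, d-separation holds.

Yes — Rr and Mm are d-separated given {Aa, Hh}.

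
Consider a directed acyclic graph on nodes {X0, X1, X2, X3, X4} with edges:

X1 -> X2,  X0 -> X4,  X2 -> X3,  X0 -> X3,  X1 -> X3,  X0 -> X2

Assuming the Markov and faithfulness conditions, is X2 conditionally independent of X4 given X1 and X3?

No

There are 3 undirected paths between X2 and X4; checking each against the conditioning set {X1, X3}:
Path 1: X2 ← X0 → X4
  X0 is a fork and X0 is not conditioned on — no node blocks this path, so it is active.
Path 2: X2 → X3 ← X0 → X4
  X3 is a collider and X3 is conditioned on, which opens it; X0 is a fork and X0 is not conditioned on — no node blocks this path, so it is active.
Path 3: X2 ← X1 → X3 ← X0 → X4
  X1 is a fork here and X1 is conditioned on, so the path is blocked at X1.
At least one path is unblocked, so d-separation fails.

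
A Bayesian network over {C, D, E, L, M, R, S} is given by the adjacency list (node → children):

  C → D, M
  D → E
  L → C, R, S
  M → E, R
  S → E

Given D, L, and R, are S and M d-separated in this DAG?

There are 6 undirected paths between S and M; checking each against the conditioning set {D, L, R}:
  1. S → E ← D ← C → M — E:collider[blocks]; D:chain[blocks]; C:fork[open] ⇒ blocked
  2. S → E ← D ← C ← L → R ← M — E:collider[blocks]; D:chain[blocks]; C:chain[open]; L:fork[blocks]; R:collider[open] ⇒ blocked
  3. S → E ← M — E:collider[blocks] ⇒ blocked
  4. S ← L → R ← M — L:fork[blocks]; R:collider[open] ⇒ blocked
  5. S ← L → C → D → E ← M — L:fork[blocks]; C:chain[open]; D:chain[blocks]; E:collider[blocks] ⇒ blocked
  6. S ← L → C → M — L:fork[blocks]; C:chain[open] ⇒ blocked
Since every path is blocked, d-separation holds.

Yes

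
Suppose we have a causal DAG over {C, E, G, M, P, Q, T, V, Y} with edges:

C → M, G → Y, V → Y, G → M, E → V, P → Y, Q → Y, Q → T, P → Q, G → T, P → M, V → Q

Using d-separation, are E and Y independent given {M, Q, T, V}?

Yes

Enumerating the 6 paths from E to Y and testing each for blocking by {M, Q, T, V}:
  1. E → V → Q → T ← G → M ← P → Y — V:chain[blocks]; Q:chain[blocks]; T:collider[open]; G:fork[open]; M:collider[open]; P:fork[open] ⇒ blocked
  2. E → V → Q → T ← G → Y — V:chain[blocks]; Q:chain[blocks]; T:collider[open]; G:fork[open] ⇒ blocked
  3. E → V → Q ← P → M ← G → Y — V:chain[blocks]; Q:collider[open]; P:fork[open]; M:collider[open]; G:fork[open] ⇒ blocked
  4. E → V → Q ← P → Y — V:chain[blocks]; Q:collider[open]; P:fork[open] ⇒ blocked
  5. E → V → Q → Y — V:chain[blocks]; Q:chain[blocks] ⇒ blocked
  6. E → V → Y — V:chain[blocks] ⇒ blocked
Every path is blocked, so E and Y are d-separated given {M, Q, T, V}.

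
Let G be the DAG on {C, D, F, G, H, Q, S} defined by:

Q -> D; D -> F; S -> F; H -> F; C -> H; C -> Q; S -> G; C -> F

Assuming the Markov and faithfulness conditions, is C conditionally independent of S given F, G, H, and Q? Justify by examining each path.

No

Enumerating the 3 paths from C to S and testing each for blocking by {F, G, H, Q}:
Path 1: C → H → F ← S
  H is a chain here and H is conditioned on, so the path is blocked at H.
Path 2: C → Q → D → F ← S
  Q is a chain here and Q is conditioned on, so the path is blocked at Q.
Path 3: C → F ← S
  F is a collider and F is conditioned on, which opens it — no node blocks this path, so it is active.
At least one path is unblocked, so d-separation fails.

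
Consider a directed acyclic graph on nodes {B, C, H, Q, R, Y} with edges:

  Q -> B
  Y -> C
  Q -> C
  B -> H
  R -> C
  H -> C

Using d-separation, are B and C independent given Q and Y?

No

There are 2 undirected paths between B and C; checking each against the conditioning set {Q, Y}:
Path 1: B → H → C
  H is a chain and H is not conditioned on — no node blocks this path, so it is active.
Path 2: B ← Q → C
  Q is a fork here and Q is conditioned on, so the path is blocked at Q.
Because an active path exists, B and C are not d-separated.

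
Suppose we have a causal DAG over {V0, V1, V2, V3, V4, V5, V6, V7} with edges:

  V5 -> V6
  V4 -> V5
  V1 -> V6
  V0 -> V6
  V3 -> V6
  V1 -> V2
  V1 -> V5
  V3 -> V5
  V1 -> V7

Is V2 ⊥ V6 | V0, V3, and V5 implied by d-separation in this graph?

No

There are 3 undirected paths between V2 and V6; checking each against the conditioning set {V0, V3, V5}:
  1. V2 ← V1 → V6 — V1:fork[open] ⇒ active
  2. V2 ← V1 → V5 → V6 — V1:fork[open]; V5:chain[blocks] ⇒ blocked
  3. V2 ← V1 → V5 ← V3 → V6 — V1:fork[open]; V5:collider[open]; V3:fork[blocks] ⇒ blocked
At least one path is unblocked, so d-separation fails.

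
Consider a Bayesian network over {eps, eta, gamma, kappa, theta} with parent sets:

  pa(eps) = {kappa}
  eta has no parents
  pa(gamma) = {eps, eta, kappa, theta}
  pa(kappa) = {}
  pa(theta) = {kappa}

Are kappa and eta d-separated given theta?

Yes

Enumerating the 3 paths from kappa to eta and testing each for blocking by {theta}:
Path 1: kappa → eps → gamma ← eta
  gamma is a collider here and neither gamma nor any of its descendants is conditioned on, so the collider stays closed — the path is blocked at gamma.
Path 2: kappa → gamma ← eta
  gamma is a collider here and neither gamma nor any of its descendants is conditioned on, so the collider stays closed — the path is blocked at gamma.
Path 3: kappa → theta → gamma ← eta
  theta is a chain here and theta is conditioned on, so the path is blocked at theta.
Since every path is blocked, d-separation holds.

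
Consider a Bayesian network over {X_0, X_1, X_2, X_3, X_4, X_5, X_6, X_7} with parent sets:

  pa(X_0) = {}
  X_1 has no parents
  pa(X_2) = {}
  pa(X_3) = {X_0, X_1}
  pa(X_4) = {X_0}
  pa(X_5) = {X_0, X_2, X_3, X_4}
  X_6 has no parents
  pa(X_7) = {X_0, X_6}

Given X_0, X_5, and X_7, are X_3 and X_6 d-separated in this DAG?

There are 3 undirected paths between X_3 and X_6; checking each against the conditioning set {X_0, X_5, X_7}:
Path 1: X_3 → X_5 ← X_4 ← X_0 → X_7 ← X_6
  X_0 is a fork here and X_0 is conditioned on, so the path is blocked at X_0.
Path 2: X_3 → X_5 ← X_0 → X_7 ← X_6
  X_0 is a fork here and X_0 is conditioned on, so the path is blocked at X_0.
Path 3: X_3 ← X_0 → X_7 ← X_6
  X_0 is a fork here and X_0 is conditioned on, so the path is blocked at X_0.
Every path is blocked, so X_3 and X_6 are d-separated given {X_0, X_5, X_7}.

Yes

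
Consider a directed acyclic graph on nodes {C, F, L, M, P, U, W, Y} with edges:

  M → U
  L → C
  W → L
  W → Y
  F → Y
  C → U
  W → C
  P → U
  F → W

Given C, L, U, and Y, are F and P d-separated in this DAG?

There are 4 undirected paths between F and P; checking each against the conditioning set {C, L, U, Y}:
  1. F → W → C → U ← P — W:chain[open]; C:chain[blocks]; U:collider[open] ⇒ blocked
  2. F → W → L → C → U ← P — W:chain[open]; L:chain[blocks]; C:chain[blocks]; U:collider[open] ⇒ blocked
  3. F → Y ← W → C → U ← P — Y:collider[open]; W:fork[open]; C:chain[blocks]; U:collider[open] ⇒ blocked
  4. F → Y ← W → L → C → U ← P — Y:collider[open]; W:fork[open]; L:chain[blocks]; C:chain[blocks]; U:collider[open] ⇒ blocked
All paths are blocked; F ⊥ P | {C, L, U, Y} holds.

Yes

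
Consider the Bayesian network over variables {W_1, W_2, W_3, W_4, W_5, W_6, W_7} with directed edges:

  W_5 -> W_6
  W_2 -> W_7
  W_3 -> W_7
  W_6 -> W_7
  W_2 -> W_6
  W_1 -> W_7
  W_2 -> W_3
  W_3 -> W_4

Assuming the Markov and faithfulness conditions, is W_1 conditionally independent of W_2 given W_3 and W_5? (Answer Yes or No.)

Yes — W_1 and W_2 are d-separated given {W_3, W_5}.

We examine all 3 paths between W_1 and W_2:
Path 1: W_1 → W_7 ← W_3 ← W_2
  W_7 is a collider here and neither W_7 nor any of its descendants is conditioned on, so the collider stays closed — the path is blocked at W_7.
Path 2: W_1 → W_7 ← W_2
  W_7 is a collider here and neither W_7 nor any of its descendants is conditioned on, so the collider stays closed — the path is blocked at W_7.
Path 3: W_1 → W_7 ← W_6 ← W_2
  W_7 is a collider here and neither W_7 nor any of its descendants is conditioned on, so the collider stays closed — the path is blocked at W_7.
All paths are blocked; W_1 ⊥ W_2 | {W_3, W_5} holds.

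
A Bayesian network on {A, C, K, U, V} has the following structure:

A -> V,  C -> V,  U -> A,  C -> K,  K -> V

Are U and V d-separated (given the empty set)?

No

The only undirected path from U to V is:
Path 1: U → A → V
  A is a chain and A is not conditioned on — no node blocks this path, so it is active.
Because an active path exists, U and V are not d-separated.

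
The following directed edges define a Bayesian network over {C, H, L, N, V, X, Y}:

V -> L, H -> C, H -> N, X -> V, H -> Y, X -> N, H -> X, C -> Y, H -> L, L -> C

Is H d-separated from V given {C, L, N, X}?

No

Enumerating the 5 paths from H to V and testing each for blocking by {C, L, N, X}:
Path 1: H → C ← L ← V
  L is a chain here and L is conditioned on, so the path is blocked at L.
Path 2: H → X → V
  X is a chain here and X is conditioned on, so the path is blocked at X.
Path 3: H → Y ← C ← L ← V
  Y is a collider here and neither Y nor any of its descendants is conditioned on, so the collider stays closed — the path is blocked at Y.
Path 4: H → L ← V
  L is a collider and L is conditioned on, which opens it — no node blocks this path, so it is active.
Path 5: H → N ← X → V
  X is a fork here and X is conditioned on, so the path is blocked at X.
At least one path is unblocked, so d-separation fails.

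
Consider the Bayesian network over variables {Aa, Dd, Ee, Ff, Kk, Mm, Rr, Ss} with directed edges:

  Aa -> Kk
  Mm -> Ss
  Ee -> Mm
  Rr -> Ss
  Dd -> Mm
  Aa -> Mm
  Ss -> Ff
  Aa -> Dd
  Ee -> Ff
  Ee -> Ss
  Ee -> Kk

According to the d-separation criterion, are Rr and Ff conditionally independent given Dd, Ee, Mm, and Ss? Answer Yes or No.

We examine all 5 paths between Rr and Ff:
Path 1: Rr → Ss ← Ee → Ff
  Ee is a fork here and Ee is conditioned on, so the path is blocked at Ee.
Path 2: Rr → Ss → Ff
  Ss is a chain here and Ss is conditioned on, so the path is blocked at Ss.
Path 3: Rr → Ss ← Mm ← Ee → Ff
  Mm is a chain here and Mm is conditioned on, so the path is blocked at Mm.
Path 4: Rr → Ss ← Mm ← Dd ← Aa → Kk ← Ee → Ff
  Mm is a chain here and Mm is conditioned on, so the path is blocked at Mm.
Path 5: Rr → Ss ← Mm ← Aa → Kk ← Ee → Ff
  Mm is a chain here and Mm is conditioned on, so the path is blocked at Mm.
Since every path is blocked, d-separation holds.

Yes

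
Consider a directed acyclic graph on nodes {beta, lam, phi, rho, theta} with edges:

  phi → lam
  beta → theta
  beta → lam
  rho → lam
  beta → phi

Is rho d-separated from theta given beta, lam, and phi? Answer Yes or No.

Yes

2 paths connect rho and theta; each must be blocked for d-separation to hold:
  1. rho → lam ← phi ← beta → theta — lam:collider[open]; phi:chain[blocks]; beta:fork[blocks] ⇒ blocked
  2. rho → lam ← beta → theta — lam:collider[open]; beta:fork[blocks] ⇒ blocked
Since every path is blocked, d-separation holds.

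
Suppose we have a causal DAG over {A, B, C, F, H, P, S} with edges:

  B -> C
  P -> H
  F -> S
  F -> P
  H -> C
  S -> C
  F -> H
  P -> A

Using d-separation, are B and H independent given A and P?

There are 3 undirected paths between B and H; checking each against the conditioning set {A, P}:
Path 1: B → C ← S ← F → P → H
  C is a collider here and neither C nor any of its descendants is conditioned on, so the collider stays closed — the path is blocked at C.
Path 2: B → C ← S ← F → H
  C is a collider here and neither C nor any of its descendants is conditioned on, so the collider stays closed — the path is blocked at C.
Path 3: B → C ← H
  C is a collider here and neither C nor any of its descendants is conditioned on, so the collider stays closed — the path is blocked at C.
Since every path is blocked, d-separation holds.

Yes — B and H are d-separated given {A, P}.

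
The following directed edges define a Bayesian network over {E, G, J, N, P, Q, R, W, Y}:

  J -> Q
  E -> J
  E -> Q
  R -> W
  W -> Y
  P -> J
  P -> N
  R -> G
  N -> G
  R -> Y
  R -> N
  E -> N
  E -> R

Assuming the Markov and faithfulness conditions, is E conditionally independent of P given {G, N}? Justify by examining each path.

No — E and P are not d-separated given {G, N}.

There are 5 undirected paths between E and P; checking each against the conditioning set {G, N}:
Path 1: E → R → G ← N ← P
  N is a chain here and N is conditioned on, so the path is blocked at N.
Path 2: E → R → N ← P
  R is a chain and R is not conditioned on; N is a collider and N is conditioned on, which opens it — no node blocks this path, so it is active.
Path 3: E → N ← P
  N is a collider and N is conditioned on, which opens it — no node blocks this path, so it is active.
Path 4: E → J ← P
  J is a collider here and neither J nor any of its descendants is conditioned on, so the collider stays closed — the path is blocked at J.
Path 5: E → Q ← J ← P
  Q is a collider here and neither Q nor any of its descendants is conditioned on, so the collider stays closed — the path is blocked at Q.
Because an active path exists, E and P are not d-separated.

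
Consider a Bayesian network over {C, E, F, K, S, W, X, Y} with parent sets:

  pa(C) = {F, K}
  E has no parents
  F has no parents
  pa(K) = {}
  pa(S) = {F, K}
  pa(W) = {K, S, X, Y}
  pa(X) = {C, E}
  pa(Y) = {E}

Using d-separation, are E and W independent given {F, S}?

We examine all 6 paths between E and W:
Path 1: E → Y → W
  Y is a chain and Y is not conditioned on — no node blocks this path, so it is active.
Path 2: E → X → W
  X is a chain and X is not conditioned on — no node blocks this path, so it is active.
Path 3: E → X ← C ← F → S ← K → W
  X is a collider here and neither X nor any of its descendants is conditioned on, so the collider stays closed — the path is blocked at X.
Path 4: E → X ← C ← F → S → W
  X is a collider here and neither X nor any of its descendants is conditioned on, so the collider stays closed — the path is blocked at X.
Path 5: E → X ← C ← K → S → W
  X is a collider here and neither X nor any of its descendants is conditioned on, so the collider stays closed — the path is blocked at X.
Path 6: E → X ← C ← K → W
  X is a collider here and neither X nor any of its descendants is conditioned on, so the collider stays closed — the path is blocked at X.
At least one path is unblocked, so d-separation fails.

No — E and W are not d-separated given {F, S}.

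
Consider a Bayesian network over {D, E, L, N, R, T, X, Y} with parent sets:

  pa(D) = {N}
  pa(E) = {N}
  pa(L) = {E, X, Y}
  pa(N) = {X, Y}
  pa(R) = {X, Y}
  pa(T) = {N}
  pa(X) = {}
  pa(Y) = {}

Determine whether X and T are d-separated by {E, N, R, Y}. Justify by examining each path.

Yes — X and T are d-separated given {E, N, R, Y}.

Enumerating the 5 paths from X to T and testing each for blocking by {E, N, R, Y}:
Path 1: X → N → T
  N is a chain here and N is conditioned on, so the path is blocked at N.
Path 2: X → L ← E ← N → T
  L is a collider here and neither L nor any of its descendants is conditioned on, so the collider stays closed — the path is blocked at L.
Path 3: X → L ← Y → N → T
  L is a collider here and neither L nor any of its descendants is conditioned on, so the collider stays closed — the path is blocked at L.
Path 4: X → R ← Y → N → T
  Y is a fork here and Y is conditioned on, so the path is blocked at Y.
Path 5: X → R ← Y → L ← E ← N → T
  Y is a fork here and Y is conditioned on, so the path is blocked at Y.
All paths are blocked; X ⊥ T | {E, N, R, Y} holds.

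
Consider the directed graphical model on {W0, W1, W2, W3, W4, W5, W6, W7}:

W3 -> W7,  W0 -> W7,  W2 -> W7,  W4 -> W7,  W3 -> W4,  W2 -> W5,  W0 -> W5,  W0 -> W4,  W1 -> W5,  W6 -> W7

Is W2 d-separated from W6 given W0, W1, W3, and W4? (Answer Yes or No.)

4 paths connect W2 and W6; each must be blocked for d-separation to hold:
Path 1: W2 → W5 ← W0 → W4 ← W3 → W7 ← W6
  W5 is a collider here and neither W5 nor any of its descendants is conditioned on, so the collider stays closed — the path is blocked at W5.
Path 2: W2 → W5 ← W0 → W4 → W7 ← W6
  W5 is a collider here and neither W5 nor any of its descendants is conditioned on, so the collider stays closed — the path is blocked at W5.
Path 3: W2 → W5 ← W0 → W7 ← W6
  W5 is a collider here and neither W5 nor any of its descendants is conditioned on, so the collider stays closed — the path is blocked at W5.
Path 4: W2 → W7 ← W6
  W7 is a collider here and neither W7 nor any of its descendants is conditioned on, so the collider stays closed — the path is blocked at W7.
Since every path is blocked, d-separation holds.

Yes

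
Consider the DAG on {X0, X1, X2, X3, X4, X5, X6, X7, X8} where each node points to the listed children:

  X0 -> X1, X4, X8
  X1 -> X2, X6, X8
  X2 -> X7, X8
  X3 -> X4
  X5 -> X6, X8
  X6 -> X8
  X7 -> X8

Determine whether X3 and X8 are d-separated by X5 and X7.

6 paths connect X3 and X8; each must be blocked for d-separation to hold:
  1. X3 → X4 ← X0 → X8 — X4:collider[blocks]; X0:fork[open] ⇒ blocked
  2. X3 → X4 ← X0 → X1 → X8 — X4:collider[blocks]; X0:fork[open]; X1:chain[open] ⇒ blocked
  3. X3 → X4 ← X0 → X1 → X6 ← X5 → X8 — X4:collider[blocks]; X0:fork[open]; X1:chain[open]; X6:collider[blocks]; X5:fork[blocks] ⇒ blocked
  4. X3 → X4 ← X0 → X1 → X6 → X8 — X4:collider[blocks]; X0:fork[open]; X1:chain[open]; X6:chain[open] ⇒ blocked
  5. X3 → X4 ← X0 → X1 → X2 → X8 — X4:collider[blocks]; X0:fork[open]; X1:chain[open]; X2:chain[open] ⇒ blocked
  6. X3 → X4 ← X0 → X1 → X2 → X7 → X8 — X4:collider[blocks]; X0:fork[open]; X1:chain[open]; X2:chain[open]; X7:chain[blocks] ⇒ blocked
All paths are blocked; X3 ⊥ X8 | {X5, X7} holds.

Yes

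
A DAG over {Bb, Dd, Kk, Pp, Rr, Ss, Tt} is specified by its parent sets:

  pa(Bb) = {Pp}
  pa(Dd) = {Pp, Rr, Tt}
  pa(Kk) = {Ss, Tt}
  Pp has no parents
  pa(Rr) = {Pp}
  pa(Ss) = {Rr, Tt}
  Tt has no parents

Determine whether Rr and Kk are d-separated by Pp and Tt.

No

Enumerating the 6 paths from Rr to Kk and testing each for blocking by {Pp, Tt}:
Path 1: Rr → Ss → Kk
  Ss is a chain and Ss is not conditioned on — no node blocks this path, so it is active.
Path 2: Rr → Ss ← Tt → Kk
  Ss is a collider here and neither Ss nor any of its descendants is conditioned on, so the collider stays closed — the path is blocked at Ss.
Path 3: Rr ← Pp → Dd ← Tt → Ss → Kk
  Pp is a fork here and Pp is conditioned on, so the path is blocked at Pp.
Path 4: Rr ← Pp → Dd ← Tt → Kk
  Pp is a fork here and Pp is conditioned on, so the path is blocked at Pp.
Path 5: Rr → Dd ← Tt → Ss → Kk
  Dd is a collider here and neither Dd nor any of its descendants is conditioned on, so the collider stays closed — the path is blocked at Dd.
Path 6: Rr → Dd ← Tt → Kk
  Dd is a collider here and neither Dd nor any of its descendants is conditioned on, so the collider stays closed — the path is blocked at Dd.
Because an active path exists, Rr and Kk are not d-separated.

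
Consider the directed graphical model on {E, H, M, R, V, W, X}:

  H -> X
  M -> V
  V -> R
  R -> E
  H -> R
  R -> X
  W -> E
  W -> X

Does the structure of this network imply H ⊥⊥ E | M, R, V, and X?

No

4 paths connect H and E; each must be blocked for d-separation to hold:
  1. H → R → X ← W → E — R:chain[blocks]; X:collider[open]; W:fork[open] ⇒ blocked
  2. H → R → E — R:chain[blocks] ⇒ blocked
  3. H → X ← R → E — X:collider[open]; R:fork[blocks] ⇒ blocked
  4. H → X ← W → E — X:collider[open]; W:fork[open] ⇒ active
At least one path is unblocked, so d-separation fails.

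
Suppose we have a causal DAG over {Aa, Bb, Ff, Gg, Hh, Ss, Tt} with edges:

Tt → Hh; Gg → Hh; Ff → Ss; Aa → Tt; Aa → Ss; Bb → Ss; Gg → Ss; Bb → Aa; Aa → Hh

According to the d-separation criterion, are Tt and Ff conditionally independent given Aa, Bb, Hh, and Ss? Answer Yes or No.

No — Tt and Ff are not d-separated given {Aa, Bb, Hh, Ss}.

We examine all 6 paths between Tt and Ff:
Path 1: Tt ← Aa → Hh ← Gg → Ss ← Ff
  Aa is a fork here and Aa is conditioned on, so the path is blocked at Aa.
Path 2: Tt ← Aa → Ss ← Ff
  Aa is a fork here and Aa is conditioned on, so the path is blocked at Aa.
Path 3: Tt ← Aa ← Bb → Ss ← Ff
  Aa is a chain here and Aa is conditioned on, so the path is blocked at Aa.
Path 4: Tt → Hh ← Aa → Ss ← Ff
  Aa is a fork here and Aa is conditioned on, so the path is blocked at Aa.
Path 5: Tt → Hh ← Aa ← Bb → Ss ← Ff
  Aa is a chain here and Aa is conditioned on, so the path is blocked at Aa.
Path 6: Tt → Hh ← Gg → Ss ← Ff
  Hh is a collider and Hh is conditioned on, which opens it; Gg is a fork and Gg is not conditioned on; Ss is a collider and Ss is conditioned on, which opens it — no node blocks this path, so it is active.
Because an active path exists, Tt and Ff are not d-separated.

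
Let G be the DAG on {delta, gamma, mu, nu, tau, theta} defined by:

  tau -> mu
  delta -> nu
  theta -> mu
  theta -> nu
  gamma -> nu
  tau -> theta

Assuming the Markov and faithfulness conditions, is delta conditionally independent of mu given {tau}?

We examine all 2 paths between delta and mu:
  1. delta → nu ← theta ← tau → mu — nu:collider[blocks]; theta:chain[open]; tau:fork[blocks] ⇒ blocked
  2. delta → nu ← theta → mu — nu:collider[blocks]; theta:fork[open] ⇒ blocked
Every path is blocked, so delta and mu are d-separated given {tau}.

Yes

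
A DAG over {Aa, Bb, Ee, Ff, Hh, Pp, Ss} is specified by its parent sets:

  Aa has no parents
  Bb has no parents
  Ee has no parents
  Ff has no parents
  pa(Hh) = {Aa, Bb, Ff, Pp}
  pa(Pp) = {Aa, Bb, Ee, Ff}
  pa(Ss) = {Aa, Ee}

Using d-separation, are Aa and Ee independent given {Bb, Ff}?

There are 5 undirected paths between Aa and Ee; checking each against the conditioning set {Bb, Ff}:
Path 1: Aa → Hh ← Bb → Pp ← Ee
  Hh is a collider here and neither Hh nor any of its descendants is conditioned on, so the collider stays closed — the path is blocked at Hh.
Path 2: Aa → Hh ← Ff → Pp ← Ee
  Hh is a collider here and neither Hh nor any of its descendants is conditioned on, so the collider stays closed — the path is blocked at Hh.
Path 3: Aa → Hh ← Pp ← Ee
  Hh is a collider here and neither Hh nor any of its descendants is conditioned on, so the collider stays closed — the path is blocked at Hh.
Path 4: Aa → Ss ← Ee
  Ss is a collider here and neither Ss nor any of its descendants is conditioned on, so the collider stays closed — the path is blocked at Ss.
Path 5: Aa → Pp ← Ee
  Pp is a collider here and neither Pp nor any of its descendants is conditioned on, so the collider stays closed — the path is blocked at Pp.
Every path is blocked, so Aa and Ee are d-separated given {Bb, Ff}.

Yes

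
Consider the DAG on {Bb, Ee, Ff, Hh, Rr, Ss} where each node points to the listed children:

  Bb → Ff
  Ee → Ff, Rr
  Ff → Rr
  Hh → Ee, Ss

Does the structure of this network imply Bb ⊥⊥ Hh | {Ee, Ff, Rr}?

Yes

Enumerating the 2 paths from Bb to Hh and testing each for blocking by {Ee, Ff, Rr}:
Path 1: Bb → Ff ← Ee ← Hh
  Ee is a chain here and Ee is conditioned on, so the path is blocked at Ee.
Path 2: Bb → Ff → Rr ← Ee ← Hh
  Ff is a chain here and Ff is conditioned on, so the path is blocked at Ff.
Every path is blocked, so Bb and Hh are d-separated given {Ee, Ff, Rr}.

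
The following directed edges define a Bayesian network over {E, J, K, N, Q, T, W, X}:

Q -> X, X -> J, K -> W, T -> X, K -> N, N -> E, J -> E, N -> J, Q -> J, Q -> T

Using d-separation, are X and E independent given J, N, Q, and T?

Yes

There are 6 undirected paths between X and E; checking each against the conditioning set {J, N, Q, T}:
  1. X ← T ← Q → J ← N → E — T:chain[blocks]; Q:fork[blocks]; J:collider[open]; N:fork[blocks] ⇒ blocked
  2. X ← T ← Q → J → E — T:chain[blocks]; Q:fork[blocks]; J:chain[blocks] ⇒ blocked
  3. X ← Q → J ← N → E — Q:fork[blocks]; J:collider[open]; N:fork[blocks] ⇒ blocked
  4. X ← Q → J → E — Q:fork[blocks]; J:chain[blocks] ⇒ blocked
  5. X → J ← N → E — J:collider[open]; N:fork[blocks] ⇒ blocked
  6. X → J → E — J:chain[blocks] ⇒ blocked
Every path is blocked, so X and E are d-separated given {J, N, Q, T}.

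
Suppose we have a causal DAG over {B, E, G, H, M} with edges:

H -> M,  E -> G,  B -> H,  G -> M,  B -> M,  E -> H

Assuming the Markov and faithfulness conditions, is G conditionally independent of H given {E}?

Enumerating the 3 paths from G to H and testing each for blocking by {E}:
Path 1: G → M ← B → H
  M is a collider here and neither M nor any of its descendants is conditioned on, so the collider stays closed — the path is blocked at M.
Path 2: G → M ← H
  M is a collider here and neither M nor any of its descendants is conditioned on, so the collider stays closed — the path is blocked at M.
Path 3: G ← E → H
  E is a fork here and E is conditioned on, so the path is blocked at E.
All paths are blocked; G ⊥ H | {E} holds.

Yes — G and H are d-separated given {E}.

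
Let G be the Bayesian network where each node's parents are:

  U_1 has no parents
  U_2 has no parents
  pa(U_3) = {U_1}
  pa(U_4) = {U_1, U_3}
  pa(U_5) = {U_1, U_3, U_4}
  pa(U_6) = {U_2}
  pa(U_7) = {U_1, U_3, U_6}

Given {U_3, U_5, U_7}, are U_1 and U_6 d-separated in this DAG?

We examine all 6 paths between U_1 and U_6:
Path 1: U_1 → U_5 ← U_4 ← U_3 → U_7 ← U_6
  U_3 is a fork here and U_3 is conditioned on, so the path is blocked at U_3.
Path 2: U_1 → U_5 ← U_3 → U_7 ← U_6
  U_3 is a fork here and U_3 is conditioned on, so the path is blocked at U_3.
Path 3: U_1 → U_4 → U_5 ← U_3 → U_7 ← U_6
  U_3 is a fork here and U_3 is conditioned on, so the path is blocked at U_3.
Path 4: U_1 → U_4 ← U_3 → U_7 ← U_6
  U_3 is a fork here and U_3 is conditioned on, so the path is blocked at U_3.
Path 5: U_1 → U_3 → U_7 ← U_6
  U_3 is a chain here and U_3 is conditioned on, so the path is blocked at U_3.
Path 6: U_1 → U_7 ← U_6
  U_7 is a collider and U_7 is conditioned on, which opens it — no node blocks this path, so it is active.
At least one path is unblocked, so d-separation fails.

No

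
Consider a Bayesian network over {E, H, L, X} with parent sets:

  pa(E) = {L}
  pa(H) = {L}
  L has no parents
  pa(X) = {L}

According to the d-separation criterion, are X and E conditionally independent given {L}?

The only undirected path from X to E is:
Path 1: X ← L → E
  L is a fork here and L is conditioned on, so the path is blocked at L.
Every path is blocked, so X and E are d-separated given {L}.

Yes — X and E are d-separated given {L}.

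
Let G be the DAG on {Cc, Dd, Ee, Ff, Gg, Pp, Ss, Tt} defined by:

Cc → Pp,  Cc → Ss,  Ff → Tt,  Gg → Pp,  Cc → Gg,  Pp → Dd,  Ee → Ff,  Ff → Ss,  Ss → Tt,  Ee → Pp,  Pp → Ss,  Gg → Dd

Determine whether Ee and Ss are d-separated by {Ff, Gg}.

There are 6 undirected paths between Ee and Ss; checking each against the conditioning set {Ff, Gg}:
Path 1: Ee → Pp → Ss
  Pp is a chain and Pp is not conditioned on — no node blocks this path, so it is active.
Path 2: Ee → Pp → Dd ← Gg ← Cc → Ss
  Dd is a collider here and neither Dd nor any of its descendants is conditioned on, so the collider stays closed — the path is blocked at Dd.
Path 3: Ee → Pp ← Gg ← Cc → Ss
  Pp is a collider here and neither Pp nor any of its descendants is conditioned on, so the collider stays closed — the path is blocked at Pp.
Path 4: Ee → Pp ← Cc → Ss
  Pp is a collider here and neither Pp nor any of its descendants is conditioned on, so the collider stays closed — the path is blocked at Pp.
Path 5: Ee → Ff → Ss
  Ff is a chain here and Ff is conditioned on, so the path is blocked at Ff.
Path 6: Ee → Ff → Tt ← Ss
  Ff is a chain here and Ff is conditioned on, so the path is blocked at Ff.
At least one path is unblocked, so d-separation fails.

No — Ee and Ss are not d-separated given {Ff, Gg}.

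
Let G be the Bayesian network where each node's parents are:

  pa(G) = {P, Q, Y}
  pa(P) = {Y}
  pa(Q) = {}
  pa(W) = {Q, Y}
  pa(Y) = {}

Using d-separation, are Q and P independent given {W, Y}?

There are 4 undirected paths between Q and P; checking each against the conditioning set {W, Y}:
Path 1: Q → G ← Y → P
  G is a collider here and neither G nor any of its descendants is conditioned on, so the collider stays closed — the path is blocked at G.
Path 2: Q → G ← P
  G is a collider here and neither G nor any of its descendants is conditioned on, so the collider stays closed — the path is blocked at G.
Path 3: Q → W ← Y → G ← P
  Y is a fork here and Y is conditioned on, so the path is blocked at Y.
Path 4: Q → W ← Y → P
  Y is a fork here and Y is conditioned on, so the path is blocked at Y.
Every path is blocked, so Q and P are d-separated given {W, Y}.

Yes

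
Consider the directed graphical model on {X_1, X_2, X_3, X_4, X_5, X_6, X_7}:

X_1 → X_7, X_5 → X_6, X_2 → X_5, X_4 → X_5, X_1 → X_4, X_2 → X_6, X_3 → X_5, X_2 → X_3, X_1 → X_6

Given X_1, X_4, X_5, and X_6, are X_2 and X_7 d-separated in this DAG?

There are 6 undirected paths between X_2 and X_7; checking each against the conditioning set {X_1, X_4, X_5, X_6}:
Path 1: X_2 → X_5 ← X_4 ← X_1 → X_7
  X_4 is a chain here and X_4 is conditioned on, so the path is blocked at X_4.
Path 2: X_2 → X_5 → X_6 ← X_1 → X_7
  X_5 is a chain here and X_5 is conditioned on, so the path is blocked at X_5.
Path 3: X_2 → X_3 → X_5 ← X_4 ← X_1 → X_7
  X_4 is a chain here and X_4 is conditioned on, so the path is blocked at X_4.
Path 4: X_2 → X_3 → X_5 → X_6 ← X_1 → X_7
  X_5 is a chain here and X_5 is conditioned on, so the path is blocked at X_5.
Path 5: X_2 → X_6 ← X_5 ← X_4 ← X_1 → X_7
  X_5 is a chain here and X_5 is conditioned on, so the path is blocked at X_5.
Path 6: X_2 → X_6 ← X_1 → X_7
  X_1 is a fork here and X_1 is conditioned on, so the path is blocked at X_1.
All paths are blocked; X_2 ⊥ X_7 | {X_1, X_4, X_5, X_6} holds.

Yes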